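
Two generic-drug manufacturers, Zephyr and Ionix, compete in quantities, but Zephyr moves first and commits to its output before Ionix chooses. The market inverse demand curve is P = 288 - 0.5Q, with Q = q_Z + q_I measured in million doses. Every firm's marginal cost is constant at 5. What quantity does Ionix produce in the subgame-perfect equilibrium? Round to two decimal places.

141.50

Solve by backward induction. Given q_Z, the follower Ionix maximises π_I = (288 - (1/2)q_Z - (1/2)q_I)q_I - 5q_I.
Follower FOC: 283 - (1/2)q_Z - q_I = 0, so q_I(q_Z) = (283 - (1/2)q_Z).
Zephyr substitutes q_I(q_Z) into its own profit: π_Z = q_Z(288 - (1/2)q_Z - (283 - (1/2)q_Z)/2) - 5q_Z = (293/2 - (1/4)q_Z)q_Z - 5q_Z.
Maximising: ∂π_Z/∂q_Z = 283/2 - (1/2)q_Z = 0, giving q_Z = 283.
Then q_I = (283 - (1/2)·283) = 283/2.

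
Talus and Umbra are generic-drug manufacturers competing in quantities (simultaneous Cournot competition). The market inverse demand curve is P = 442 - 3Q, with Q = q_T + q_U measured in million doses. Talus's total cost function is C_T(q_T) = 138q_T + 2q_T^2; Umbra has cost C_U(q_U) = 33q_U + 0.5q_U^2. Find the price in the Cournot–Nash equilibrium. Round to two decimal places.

Talus's profit: π_T = (442 - 3Q)q_T - (138q_T + 2q_T²). Setting ∂π_T/∂q_T = 0: 304 - 10q_T - 3(q_U) = 0.
Umbra's profit: π_U = (442 - 3Q)q_U - (33q_U + (1/2)q_U²). Setting ∂π_U/∂q_U = 0: 409 - 7q_U - 3(q_T) = 0.
So q_T = (304 - 3q_U)/10 and q_U = (409 - 3q_T)/7.
Solving the pair: q_T = 901/61, q_U = 52.0984.
Total output Q = 66.8689, so price P = 442 - 3·66.8689 = 241.3934.

241.39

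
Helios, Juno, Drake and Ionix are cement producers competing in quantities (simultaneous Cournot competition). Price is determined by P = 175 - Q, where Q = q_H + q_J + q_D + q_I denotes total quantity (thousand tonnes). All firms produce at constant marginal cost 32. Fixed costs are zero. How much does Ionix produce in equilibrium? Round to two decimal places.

28.60

Each firm earns π_i = (175 - Q)q_i - 32q_i.
Setting ∂π_i/∂q_i = 0 with rivals' quantities fixed: 143 - 2q_i - Σ_{j≠i} q_j = 0.
With identical firms every q_j equals q_i, so Σ_{j≠i} q_j = 3q_i and 143 = 5q_i, giving q_i = 143/5.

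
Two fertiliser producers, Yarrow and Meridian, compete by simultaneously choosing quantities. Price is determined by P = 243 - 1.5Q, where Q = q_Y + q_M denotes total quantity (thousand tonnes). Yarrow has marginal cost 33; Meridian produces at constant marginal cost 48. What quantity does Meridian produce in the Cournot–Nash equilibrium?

40

Yarrow's profit: π_Y = (243 - 1.5Q)q_Y - (33q_Y). Setting ∂π_Y/∂q_Y = 0: 210 - 3q_Y - (3/2)(q_M) = 0.
Meridian's first-order condition: 195 - 3q_M - (3/2)(q_Y) = 0.
So q_Y = (210 - (3/2)q_M)/3 and q_M = (195 - (3/2)q_Y)/3.
Substituting one into the other gives q_Y = 50 and q_M = 40.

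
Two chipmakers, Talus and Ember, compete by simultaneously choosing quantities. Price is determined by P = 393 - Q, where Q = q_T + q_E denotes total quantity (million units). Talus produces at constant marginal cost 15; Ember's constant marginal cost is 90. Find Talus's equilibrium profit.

22801

Talus's profit: π_T = (393 - Q)q_T - (15q_T). Setting ∂π_T/∂q_T = 0: 378 - 2q_T - (q_E) = 0.
Ember's profit: π_E = (393 - Q)q_E - (90q_E). Setting ∂π_E/∂q_E = 0: 303 - 2q_E - (q_T) = 0.
Rearranging gives the reaction functions q_T = (378 - q_E)/2 and q_E = (303 - q_T)/2.
Solving the pair: q_T = 151, q_E = 76.
Price P = 393 - 227 = 166.
Talus's profit: (166 - 15)·151 = 22801.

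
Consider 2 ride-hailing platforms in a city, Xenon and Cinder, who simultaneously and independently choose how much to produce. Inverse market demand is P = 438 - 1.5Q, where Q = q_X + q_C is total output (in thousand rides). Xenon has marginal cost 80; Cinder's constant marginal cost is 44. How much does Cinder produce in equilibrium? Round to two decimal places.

Xenon's profit: π_X = (438 - 1.5Q)q_X - (80q_X). Setting ∂π_X/∂q_X = 0: 358 - 3q_X - (3/2)(q_C) = 0.
Cinder's first-order condition: 394 - 3q_C - (3/2)(q_X) = 0.
Rearranging gives the reaction functions q_X = (358 - (3/2)q_C)/3 and q_C = (394 - (3/2)q_X)/3.
Substituting one into the other gives q_X = 644/9 and q_C = 860/9.

95.56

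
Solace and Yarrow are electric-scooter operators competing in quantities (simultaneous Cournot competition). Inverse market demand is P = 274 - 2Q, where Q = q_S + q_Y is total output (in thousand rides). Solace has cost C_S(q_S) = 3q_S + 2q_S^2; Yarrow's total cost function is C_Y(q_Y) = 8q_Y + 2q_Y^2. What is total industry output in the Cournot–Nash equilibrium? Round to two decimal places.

53.70

Solace's profit: π_S = (274 - 2Q)q_S - (3q_S + 2q_S²). Setting ∂π_S/∂q_S = 0: 271 - 8q_S - 2(q_Y) = 0.
Yarrow's first-order condition: 266 - 8q_Y - 2(q_S) = 0.
Rearranging gives the reaction functions q_S = (271 - 2q_Y)/8 and q_Y = (266 - 2q_S)/8.
Substituting one into the other gives q_S = 409/15 and q_Y = 793/30.
Total output Q = 409/15 + 793/30 = 537/10.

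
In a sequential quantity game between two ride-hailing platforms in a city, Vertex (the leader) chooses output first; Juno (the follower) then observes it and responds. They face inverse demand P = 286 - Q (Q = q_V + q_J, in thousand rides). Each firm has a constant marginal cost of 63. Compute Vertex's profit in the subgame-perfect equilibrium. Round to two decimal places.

Solve by backward induction. Given q_V, the follower Juno maximises π_J = (286 - q_V - q_J)q_J - 63q_J.
Setting the follower's marginal profit to zero, 223 - q_V - 2q_J = 0, i.e. q_J = (223 - q_V)/2.
The leader anticipates this reaction. Substituting into P = 286 - Q gives P = 349/2 - (1/2)q_V, so π_V = (349/2 - (1/2)q_V)q_V - 63q_V.
Leader FOC: 223/2 - q_V = 0, so q_V = 223/2.
Then q_J = (223 - 223/2)/2 = 223/4.
Price P = 286 - 669/4 = 475/4.
Vertex's profit: (475/4 - 63)·(223/2) = 6216.1250.

6216.13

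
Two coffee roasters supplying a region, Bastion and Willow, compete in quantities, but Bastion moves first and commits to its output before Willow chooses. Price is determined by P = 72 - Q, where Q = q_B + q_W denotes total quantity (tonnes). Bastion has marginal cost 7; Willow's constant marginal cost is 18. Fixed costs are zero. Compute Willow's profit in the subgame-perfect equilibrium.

64

The follower Willow best-responds to any q_B: π_W = (72 - Q)q_W - 18q_W.
∂π_W/∂q_W = 54 - q_B - 2q_W = 0 gives the reaction function q_W = (54 - q_B)/2.
Bastion substitutes q_W(q_B) into its own profit: π_B = q_B(72 - q_B - (54 - q_B)/2) - 7q_B = (45 - (1/2)q_B)q_B - 7q_B.
Leader FOC: 38 - q_B = 0, so q_B = 38.
Then q_W = (54 - 38)/2 = 8.
Price P = 72 - 46 = 26.
Willow's profit: (26 - 18)·8 = 64.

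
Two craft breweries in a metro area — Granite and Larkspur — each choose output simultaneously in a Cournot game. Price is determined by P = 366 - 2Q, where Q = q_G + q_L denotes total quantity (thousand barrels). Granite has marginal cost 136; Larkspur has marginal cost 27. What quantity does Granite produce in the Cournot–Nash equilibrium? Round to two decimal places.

20.17

Granite's profit: π_G = (366 - 2Q)q_G - (136q_G). Setting ∂π_G/∂q_G = 0: 230 - 4q_G - 2(q_L) = 0.
Larkspur's first-order condition: 339 - 4q_L - 2(q_G) = 0.
So q_G = (230 - 2q_L)/4 and q_L = (339 - 2q_G)/4.
Solving the pair: q_G = 121/6, q_L = 224/3.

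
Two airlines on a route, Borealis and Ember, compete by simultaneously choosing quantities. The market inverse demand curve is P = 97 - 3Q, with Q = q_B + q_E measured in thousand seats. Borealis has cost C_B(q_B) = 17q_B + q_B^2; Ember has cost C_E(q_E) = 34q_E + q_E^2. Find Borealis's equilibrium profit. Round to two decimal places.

Borealis's profit: π_B = (97 - 3Q)q_B - (17q_B + q_B²). Setting ∂π_B/∂q_B = 0: 80 - 8q_B - 3(q_E) = 0.
Ember's first-order condition: 63 - 8q_E - 3(q_B) = 0.
Best responses: q_B = (80 - 3q_E)/8, q_E = (63 - 3q_B)/8.
Solving the pair: q_B = 41/5, q_E = 24/5.
Price P = 97 - 3·13 = 58.
Borealis's profit: 58·(41/5) - 17·(41/5) - (41/5)² = 268.9600.

268.96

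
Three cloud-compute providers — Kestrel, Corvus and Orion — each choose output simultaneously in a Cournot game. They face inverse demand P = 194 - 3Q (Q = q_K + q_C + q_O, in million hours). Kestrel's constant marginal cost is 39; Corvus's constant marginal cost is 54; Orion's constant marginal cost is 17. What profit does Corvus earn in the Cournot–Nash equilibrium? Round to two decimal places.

Kestrel's profit: π_K = (194 - 3Q)q_K - (39q_K). Setting ∂π_K/∂q_K = 0: 155 - 6q_K - 3(q_C + q_O) = 0.
Corvus's profit: π_C = (194 - 3Q)q_C - (54q_C). Setting ∂π_C/∂q_C = 0: 140 - 6q_C - 3(q_K + q_O) = 0.
Orion's profit: π_O = (194 - 3Q)q_O - (17q_O). Setting ∂π_O/∂q_O = 0: 177 - 6q_O - 3(q_K + q_C) = 0.
Adding the 3 first-order conditions: 472 − 12Q = 0, so Q = 118/3.
Back-substituting: q_K = (155 − 118)/3 = 37/3, q_C = (140 − 118)/3 = 22/3, q_O = (177 − 118)/3 = 59/3.
Price P = 194 - 3·(118/3) = 76.
Corvus's profit: (76 - 54)·(22/3) = 484/3.

161.33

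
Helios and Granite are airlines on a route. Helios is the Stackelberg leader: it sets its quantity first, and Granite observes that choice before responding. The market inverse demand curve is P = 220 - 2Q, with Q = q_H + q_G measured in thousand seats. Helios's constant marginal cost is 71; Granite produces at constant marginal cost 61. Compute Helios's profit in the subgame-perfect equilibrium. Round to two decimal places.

1207.56

The follower Granite best-responds to any q_H: π_G = (220 - 2Q)q_G - 61q_G.
Follower FOC: 159 - 2q_H - 4q_G = 0, so q_G(q_H) = (159 - 2q_H)/4.
Helios substitutes q_G(q_H) into its own profit: π_H = q_H(220 - 2q_H - (159 - 2q_H)/2) - 71q_H = (281/2 - q_H)q_H - 71q_H.
Leader FOC: 139/2 - 2q_H = 0, so q_H = 139/4.
Then q_G = (159 - 2·(139/4))/4 = 179/8.
Price P = 220 - 2·(457/8) = 423/4.
Helios's profit: (423/4 - 71)·(139/4) = 1207.5625.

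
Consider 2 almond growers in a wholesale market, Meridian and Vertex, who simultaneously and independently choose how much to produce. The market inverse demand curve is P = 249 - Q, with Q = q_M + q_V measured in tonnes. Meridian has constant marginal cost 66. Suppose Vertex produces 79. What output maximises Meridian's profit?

52

With the rival's output fixed at 79, Meridian's profit is π_M = (249 - 79 - q_M)q_M - (66q_M) = (170 - q_M)q_M - (66q_M).
∂π_M/∂q_M = 104 - 2q_M = 0, so q_M = 52.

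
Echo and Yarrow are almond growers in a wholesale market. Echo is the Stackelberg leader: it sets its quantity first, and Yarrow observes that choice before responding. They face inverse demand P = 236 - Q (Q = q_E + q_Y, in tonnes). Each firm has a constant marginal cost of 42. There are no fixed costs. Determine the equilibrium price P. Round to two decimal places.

90.50

The follower Yarrow best-responds to any q_E: π_Y = (236 - Q)q_Y - 42q_Y.
Follower FOC: 194 - q_E - 2q_Y = 0, so q_Y(q_E) = (194 - q_E)/2.
Echo substitutes q_Y(q_E) into its own profit: π_E = q_E(236 - q_E - (194 - q_E)/2) - 42q_E = (139 - (1/2)q_E)q_E - 42q_E.
The leader's first-order condition 97 - q_E = 0 yields q_E = 97.
Then q_Y = (194 - 97)/2 = 97/2.
Total output Q = 291/2, so price P = 236 - 291/2 = 181/2.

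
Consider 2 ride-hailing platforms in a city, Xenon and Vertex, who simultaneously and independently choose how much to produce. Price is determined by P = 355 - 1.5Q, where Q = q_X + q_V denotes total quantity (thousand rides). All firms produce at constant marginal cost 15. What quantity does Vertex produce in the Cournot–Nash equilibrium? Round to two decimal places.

75.56

Each firm earns π_i = (355 - 1.5Q)q_i - 15q_i.
Setting ∂π_i/∂q_i = 0 with rivals' quantities fixed: 340 - 3q_i - (3/2)q_j = 0.
With identical firms every q_j equals q_i, so q_j = q_i and 340 = (9/2)q_i, giving q_i = 680/9.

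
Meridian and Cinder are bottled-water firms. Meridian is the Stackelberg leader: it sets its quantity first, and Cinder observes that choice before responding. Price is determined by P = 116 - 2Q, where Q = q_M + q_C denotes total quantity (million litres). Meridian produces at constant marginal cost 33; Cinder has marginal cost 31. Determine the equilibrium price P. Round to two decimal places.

Solve by backward induction. Given q_M, the follower Cinder maximises π_C = (116 - 2q_M - 2q_C)q_C - 31q_C.
∂π_C/∂q_C = 85 - 2q_M - 4q_C = 0 gives the reaction function q_C = (85 - 2q_M)/4.
The leader anticipates this reaction. Substituting into P = 116 - 2Q gives P = 147/2 - q_M, so π_M = (147/2 - q_M)q_M - 33q_M.
Leader FOC: 81/2 - 2q_M = 0, so q_M = 81/4.
Then q_C = (85 - 2·(81/4))/4 = 89/8.
Total output Q = 251/8, so price P = 116 - 2·(251/8) = 213/4.

53.25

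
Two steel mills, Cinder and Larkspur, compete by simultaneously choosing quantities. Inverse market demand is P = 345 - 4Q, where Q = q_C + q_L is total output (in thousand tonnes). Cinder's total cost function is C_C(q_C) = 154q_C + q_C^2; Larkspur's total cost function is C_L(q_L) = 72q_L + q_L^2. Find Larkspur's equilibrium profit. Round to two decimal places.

2738.91

Cinder's profit: π_C = (345 - 4Q)q_C - (154q_C + q_C²). Setting ∂π_C/∂q_C = 0: 191 - 10q_C - 4(q_L) = 0.
Larkspur's profit: π_L = (345 - 4Q)q_L - (72q_L + q_L²). Setting ∂π_L/∂q_L = 0: 273 - 10q_L - 4(q_C) = 0.
Best responses: q_C = (191 - 4q_L)/10, q_L = (273 - 4q_C)/10.
Solving the pair: q_C = 409/42, q_L = 983/42.
Price P = 345 - 4·(232/7) = 1487/7.
Larkspur's profit: (1487/7)·(983/42) - 72·(983/42) - (983/42)² = 2738.9144.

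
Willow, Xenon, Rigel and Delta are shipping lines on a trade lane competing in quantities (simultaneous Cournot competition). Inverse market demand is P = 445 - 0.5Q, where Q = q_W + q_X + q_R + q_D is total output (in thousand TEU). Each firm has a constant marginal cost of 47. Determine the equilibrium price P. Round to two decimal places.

A representative firm's profit is π_i = q_i(445 - 0.5Q) - 47q_i.
Setting ∂π_i/∂q_i = 0 with rivals' quantities fixed: 398 - q_i - (1/2)·Σ_{j≠i} q_j = 0.
By symmetry each firm produces the same amount; substituting Σ_{j≠i} q_j = 3q_i yields q_i = 398/(5/2) = 796/5.
Total output Q = 636.8000, so price P = 445 - (1/2)·636.8000 = 633/5.

126.60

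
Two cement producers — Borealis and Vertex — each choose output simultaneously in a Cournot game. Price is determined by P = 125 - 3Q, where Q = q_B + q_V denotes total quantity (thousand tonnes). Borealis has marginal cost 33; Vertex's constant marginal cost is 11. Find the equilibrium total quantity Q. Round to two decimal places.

22.89

Borealis's profit: π_B = (125 - 3Q)q_B - (33q_B). Setting ∂π_B/∂q_B = 0: 92 - 6q_B - 3(q_V) = 0.
Vertex's profit: π_V = (125 - 3Q)q_V - (11q_V). Setting ∂π_V/∂q_V = 0: 114 - 6q_V - 3(q_B) = 0.
Rearranging gives the reaction functions q_B = (92 - 3q_V)/6 and q_V = (114 - 3q_B)/6.
Substituting one into the other gives q_B = 70/9 and q_V = 136/9.
Total output Q = 70/9 + 136/9 = 206/9.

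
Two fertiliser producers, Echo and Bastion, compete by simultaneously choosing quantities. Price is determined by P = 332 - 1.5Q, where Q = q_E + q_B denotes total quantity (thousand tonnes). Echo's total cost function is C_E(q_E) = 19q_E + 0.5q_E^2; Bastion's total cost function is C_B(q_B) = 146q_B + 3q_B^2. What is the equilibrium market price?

207

Echo's profit: π_E = (332 - 1.5Q)q_E - (19q_E + (1/2)q_E²). Setting ∂π_E/∂q_E = 0: 313 - 4q_E - (3/2)(q_B) = 0.
Bastion's profit: π_B = (332 - 1.5Q)q_B - (146q_B + 3q_B²). Setting ∂π_B/∂q_B = 0: 186 - 9q_B - (3/2)(q_E) = 0.
Best responses: q_E = (313 - (3/2)q_B)/4, q_B = (186 - (3/2)q_E)/9.
Solving the pair: q_E = 376/5, q_B = 122/15.
Total output Q = 250/3, so price P = 332 - (3/2)·(250/3) = 207.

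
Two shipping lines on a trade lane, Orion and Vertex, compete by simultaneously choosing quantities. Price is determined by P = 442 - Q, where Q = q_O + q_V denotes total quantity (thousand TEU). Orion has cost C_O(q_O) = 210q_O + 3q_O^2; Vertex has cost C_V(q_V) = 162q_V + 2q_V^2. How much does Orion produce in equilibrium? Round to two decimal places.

Orion's profit: π_O = (442 - Q)q_O - (210q_O + 3q_O²). Setting ∂π_O/∂q_O = 0: 232 - 8q_O - (q_V) = 0.
Vertex's first-order condition: 280 - 6q_V - (q_O) = 0.
Best responses: q_O = (232 - q_V)/8, q_V = (280 - q_O)/6.
Solving the pair: q_O = 1112/47, q_V = 42.7234.

23.66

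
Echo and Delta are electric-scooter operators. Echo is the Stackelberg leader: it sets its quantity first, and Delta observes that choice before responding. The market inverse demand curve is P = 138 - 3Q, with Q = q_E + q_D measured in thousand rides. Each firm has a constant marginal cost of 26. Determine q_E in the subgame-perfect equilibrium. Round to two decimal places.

The follower Delta best-responds to any q_E: π_D = (138 - 3Q)q_D - 26q_D.
Follower FOC: 112 - 3q_E - 6q_D = 0, so q_D(q_E) = (112 - 3q_E)/6.
Echo substitutes q_D(q_E) into its own profit: π_E = q_E(138 - 3q_E - (112 - 3q_E)/2) - 26q_E = (82 - (3/2)q_E)q_E - 26q_E.
Leader FOC: 56 - 3q_E = 0, so q_E = 56/3.
Then q_D = (112 - 3·(56/3))/6 = 28/3.

18.67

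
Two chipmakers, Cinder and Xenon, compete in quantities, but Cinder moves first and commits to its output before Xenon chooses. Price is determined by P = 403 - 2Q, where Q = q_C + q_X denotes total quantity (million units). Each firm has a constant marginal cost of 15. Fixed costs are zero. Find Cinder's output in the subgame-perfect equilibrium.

97

The follower Xenon best-responds to any q_C: π_X = (403 - 2Q)q_X - 15q_X.
∂π_X/∂q_X = 388 - 2q_C - 4q_X = 0 gives the reaction function q_X = (388 - 2q_C)/4.
Cinder substitutes q_X(q_C) into its own profit: π_C = q_C(403 - 2q_C - (388 - 2q_C)/2) - 15q_C = (209 - q_C)q_C - 15q_C.
The leader's first-order condition 194 - 2q_C = 0 yields q_C = 97.
Then q_X = (388 - 2·97)/4 = 97/2.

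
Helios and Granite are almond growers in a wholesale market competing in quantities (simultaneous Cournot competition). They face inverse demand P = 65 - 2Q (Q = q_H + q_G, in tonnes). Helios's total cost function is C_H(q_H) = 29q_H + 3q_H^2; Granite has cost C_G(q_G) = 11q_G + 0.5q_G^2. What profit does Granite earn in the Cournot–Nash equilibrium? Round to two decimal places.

258.77

Helios's profit: π_H = (65 - 2Q)q_H - (29q_H + 3q_H²). Setting ∂π_H/∂q_H = 0: 36 - 10q_H - 2(q_G) = 0.
Granite's profit: π_G = (65 - 2Q)q_G - (11q_G + (1/2)q_G²). Setting ∂π_G/∂q_G = 0: 54 - 5q_G - 2(q_H) = 0.
Rearranging gives the reaction functions q_H = (36 - 2q_G)/10 and q_G = (54 - 2q_H)/5.
Substituting one into the other gives q_H = 36/23 and q_G = 234/23.
Price P = 65 - 2·(270/23) = 955/23.
Granite's profit: (955/23)·(234/23) - 11·(234/23) - (1/2)(234/23)² = 258.7713.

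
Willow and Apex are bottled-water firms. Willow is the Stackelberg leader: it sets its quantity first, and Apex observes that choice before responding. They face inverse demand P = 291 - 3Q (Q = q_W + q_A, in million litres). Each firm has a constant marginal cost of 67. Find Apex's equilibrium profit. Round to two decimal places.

The follower Apex best-responds to any q_W: π_A = (291 - 3Q)q_A - 67q_A.
∂π_A/∂q_A = 224 - 3q_W - 6q_A = 0 gives the reaction function q_A = (224 - 3q_W)/6.
The leader anticipates this reaction. Substituting into P = 291 - 3Q gives P = 179 - (3/2)q_W, so π_W = (179 - (3/2)q_W)q_W - 67q_W.
Leader FOC: 112 - 3q_W = 0, so q_W = 112/3.
Then q_A = (224 - 3·(112/3))/6 = 56/3.
Price P = 291 - 3·56 = 123.
Apex's profit: (123 - 67)·(56/3) = 1045.3333.

1045.33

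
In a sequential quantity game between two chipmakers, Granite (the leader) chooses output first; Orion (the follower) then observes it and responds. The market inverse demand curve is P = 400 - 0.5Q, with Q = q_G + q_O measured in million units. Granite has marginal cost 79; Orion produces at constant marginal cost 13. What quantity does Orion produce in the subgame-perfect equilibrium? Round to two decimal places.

The follower Orion best-responds to any q_G: π_O = (400 - 0.5Q)q_O - 13q_O.
∂π_O/∂q_O = 387 - (1/2)q_G - q_O = 0 gives the reaction function q_O = (387 - (1/2)q_G).
Granite substitutes q_O(q_G) into its own profit: π_G = q_G(400 - (1/2)q_G - (387 - (1/2)q_G)/2) - 79q_G = (413/2 - (1/4)q_G)q_G - 79q_G.
Maximising: ∂π_G/∂q_G = 255/2 - (1/2)q_G = 0, giving q_G = 255.
Then q_O = (387 - (1/2)·255) = 519/2.

259.50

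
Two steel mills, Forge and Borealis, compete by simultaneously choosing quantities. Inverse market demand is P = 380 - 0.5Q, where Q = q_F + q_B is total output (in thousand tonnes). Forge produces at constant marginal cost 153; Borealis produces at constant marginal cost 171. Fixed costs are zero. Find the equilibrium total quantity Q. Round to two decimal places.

290.67

Forge's profit: π_F = (380 - 0.5Q)q_F - (153q_F). Setting ∂π_F/∂q_F = 0: 227 - q_F - (1/2)(q_B) = 0.
Borealis's profit: π_B = (380 - 0.5Q)q_B - (171q_B). Setting ∂π_B/∂q_B = 0: 209 - q_B - (1/2)(q_F) = 0.
So q_F = (227 - (1/2)q_B) and q_B = (209 - (1/2)q_F).
Solving the pair: q_F = 490/3, q_B = 382/3.
Total output Q = 490/3 + 382/3 = 872/3.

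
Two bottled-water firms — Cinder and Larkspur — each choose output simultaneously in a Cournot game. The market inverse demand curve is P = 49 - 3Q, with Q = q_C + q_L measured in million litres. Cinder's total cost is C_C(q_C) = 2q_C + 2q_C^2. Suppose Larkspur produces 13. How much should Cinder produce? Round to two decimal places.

With the rival's output fixed at 13, Cinder's profit is π_C = (49 - 3·13 - 3q_C)q_C - (2q_C + 2q_C²) = (10 - 3q_C)q_C - (2q_C + 2q_C²).
∂π_C/∂q_C = 8 - 10q_C = 0, so q_C = 4/5.

0.80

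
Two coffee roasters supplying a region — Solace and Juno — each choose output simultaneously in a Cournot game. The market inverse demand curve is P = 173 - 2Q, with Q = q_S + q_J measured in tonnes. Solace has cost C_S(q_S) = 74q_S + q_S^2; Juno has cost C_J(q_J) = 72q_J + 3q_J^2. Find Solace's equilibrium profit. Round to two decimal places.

Solace's profit: π_S = (173 - 2Q)q_S - (74q_S + q_S²). Setting ∂π_S/∂q_S = 0: 99 - 6q_S - 2(q_J) = 0.
Juno's profit: π_J = (173 - 2Q)q_J - (72q_J + 3q_J²). Setting ∂π_J/∂q_J = 0: 101 - 10q_J - 2(q_S) = 0.
Best responses: q_S = (99 - 2q_J)/6, q_J = (101 - 2q_S)/10.
Solving the pair: q_S = 197/14, q_J = 51/7.
Price P = 173 - 2·(299/14) = 912/7.
Solace's profit: (912/7)·(197/14) - 74·(197/14) - (197/14)² = 594.0153.

594.02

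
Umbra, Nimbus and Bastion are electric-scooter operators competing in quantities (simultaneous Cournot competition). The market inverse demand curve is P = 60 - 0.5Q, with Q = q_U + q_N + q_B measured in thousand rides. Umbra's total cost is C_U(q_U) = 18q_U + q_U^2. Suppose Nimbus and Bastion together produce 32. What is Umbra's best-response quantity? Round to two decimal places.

8.67

With rivals' combined output fixed at 32, Umbra's profit is π_U = (60 - (1/2)·32 - (1/2)q_U)q_U - (18q_U + q_U²) = (44 - (1/2)q_U)q_U - (18q_U + q_U²).
∂π_U/∂q_U = 26 - 3q_U = 0, so q_U = 26/3.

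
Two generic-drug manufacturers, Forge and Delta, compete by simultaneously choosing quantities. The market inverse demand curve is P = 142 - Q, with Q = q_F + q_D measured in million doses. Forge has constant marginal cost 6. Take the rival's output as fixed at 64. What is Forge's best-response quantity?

36

With the rival's output fixed at 64, Forge's profit is π_F = (142 - 64 - q_F)q_F - (6q_F) = (78 - q_F)q_F - (6q_F).
∂π_F/∂q_F = 72 - 2q_F = 0, so q_F = 36.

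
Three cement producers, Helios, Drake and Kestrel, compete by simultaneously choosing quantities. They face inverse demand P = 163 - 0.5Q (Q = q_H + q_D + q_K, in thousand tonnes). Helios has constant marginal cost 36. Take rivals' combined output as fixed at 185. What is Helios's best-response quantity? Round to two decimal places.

34.50

With rivals' combined output fixed at 185, Helios's profit is π_H = (163 - (1/2)·185 - (1/2)q_H)q_H - (36q_H) = (141/2 - (1/2)q_H)q_H - (36q_H).
∂π_H/∂q_H = 69/2 - q_H = 0, so q_H = 69/2.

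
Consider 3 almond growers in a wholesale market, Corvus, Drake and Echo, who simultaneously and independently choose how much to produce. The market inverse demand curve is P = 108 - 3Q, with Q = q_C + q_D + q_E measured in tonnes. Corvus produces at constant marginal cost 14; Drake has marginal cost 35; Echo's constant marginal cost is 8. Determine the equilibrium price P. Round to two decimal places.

41.25

Corvus's profit: π_C = (108 - 3Q)q_C - (14q_C). Setting ∂π_C/∂q_C = 0: 94 - 6q_C - 3(q_D + q_E) = 0.
Drake's first-order condition: 73 - 6q_D - 3(q_C + q_E) = 0.
Echo's first-order condition: 100 - 6q_E - 3(q_C + q_D) = 0.
Summing all 3 equations gives 267 − 12Q = 0, hence Q = 89/4.
Back-substituting: q_C = (94 − 267/4)/3 = 109/12, q_D = (73 − 267/4)/3 = 25/12, q_E = (100 − 267/4)/3 = 133/12.
Total output Q = 89/4, so price P = 108 - 3·(89/4) = 165/4.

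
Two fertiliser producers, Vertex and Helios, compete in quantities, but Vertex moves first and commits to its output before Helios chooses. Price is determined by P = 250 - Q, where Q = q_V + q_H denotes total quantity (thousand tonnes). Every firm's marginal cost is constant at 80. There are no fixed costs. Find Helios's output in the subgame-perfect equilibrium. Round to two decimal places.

The follower Helios best-responds to any q_V: π_H = (250 - Q)q_H - 80q_H.
∂π_H/∂q_H = 170 - q_V - 2q_H = 0 gives the reaction function q_H = (170 - q_V)/2.
Vertex substitutes q_H(q_V) into its own profit: π_V = q_V(250 - q_V - (170 - q_V)/2) - 80q_V = (165 - (1/2)q_V)q_V - 80q_V.
The leader's first-order condition 85 - q_V = 0 yields q_V = 85.
Then q_H = (170 - 85)/2 = 85/2.

42.50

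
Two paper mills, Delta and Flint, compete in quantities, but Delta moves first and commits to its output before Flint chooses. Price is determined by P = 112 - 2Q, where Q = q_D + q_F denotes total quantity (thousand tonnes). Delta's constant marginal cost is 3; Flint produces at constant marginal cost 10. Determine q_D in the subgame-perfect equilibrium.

29

Solve by backward induction. Given q_D, the follower Flint maximises π_F = (112 - 2q_D - 2q_F)q_F - 10q_F.
∂π_F/∂q_F = 102 - 2q_D - 4q_F = 0 gives the reaction function q_F = (102 - 2q_D)/4.
The leader anticipates this reaction. Substituting into P = 112 - 2Q gives P = 61 - q_D, so π_D = (61 - q_D)q_D - 3q_D.
Maximising: ∂π_D/∂q_D = 58 - 2q_D = 0, giving q_D = 29.
Then q_F = (102 - 2·29)/4 = 11.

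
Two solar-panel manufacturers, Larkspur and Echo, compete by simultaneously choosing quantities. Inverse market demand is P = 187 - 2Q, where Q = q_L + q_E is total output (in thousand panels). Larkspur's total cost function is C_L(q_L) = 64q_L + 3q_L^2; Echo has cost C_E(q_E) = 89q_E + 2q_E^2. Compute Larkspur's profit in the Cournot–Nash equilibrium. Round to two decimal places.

537.52

Larkspur's profit: π_L = (187 - 2Q)q_L - (64q_L + 3q_L²). Setting ∂π_L/∂q_L = 0: 123 - 10q_L - 2(q_E) = 0.
Echo's first-order condition: 98 - 8q_E - 2(q_L) = 0.
Best responses: q_L = (123 - 2q_E)/10, q_E = (98 - 2q_L)/8.
Solving the pair: q_L = 197/19, q_E = 367/38.
Price P = 187 - 2·(761/38) = 146.9474.
Larkspur's profit: 146.9474·(197/19) - 64·(197/19) - 3(197/19)² = 537.5208.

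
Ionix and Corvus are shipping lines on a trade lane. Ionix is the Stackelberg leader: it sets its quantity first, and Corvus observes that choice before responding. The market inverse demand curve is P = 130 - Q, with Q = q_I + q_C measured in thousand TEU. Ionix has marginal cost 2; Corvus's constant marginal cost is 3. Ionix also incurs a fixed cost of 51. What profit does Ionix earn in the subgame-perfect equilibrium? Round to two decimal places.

Solve by backward induction. Given q_I, the follower Corvus maximises π_C = (130 - q_I - q_C)q_C - 3q_C.
∂π_C/∂q_C = 127 - q_I - 2q_C = 0 gives the reaction function q_C = (127 - q_I)/2.
The leader anticipates this reaction. Substituting into P = 130 - Q gives P = 133/2 - (1/2)q_I, so π_I = (133/2 - (1/2)q_I)q_I - 2q_I.
The leader's first-order condition 129/2 - q_I = 0 yields q_I = 129/2.
Then q_C = (127 - 129/2)/2 = 125/4.
Price P = 130 - 383/4 = 137/4.
Ionix's profit: (137/4 - 2)·(129/2) - 51 = 2029.1250.

2029.13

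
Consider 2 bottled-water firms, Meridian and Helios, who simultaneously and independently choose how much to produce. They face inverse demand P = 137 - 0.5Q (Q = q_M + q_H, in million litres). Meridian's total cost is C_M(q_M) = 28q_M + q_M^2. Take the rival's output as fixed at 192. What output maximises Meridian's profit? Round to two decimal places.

With the rival's output fixed at 192, Meridian's profit is π_M = (137 - (1/2)·192 - (1/2)q_M)q_M - (28q_M + q_M²) = (41 - (1/2)q_M)q_M - (28q_M + q_M²).
∂π_M/∂q_M = 13 - 3q_M = 0, so q_M = 13/3.

4.33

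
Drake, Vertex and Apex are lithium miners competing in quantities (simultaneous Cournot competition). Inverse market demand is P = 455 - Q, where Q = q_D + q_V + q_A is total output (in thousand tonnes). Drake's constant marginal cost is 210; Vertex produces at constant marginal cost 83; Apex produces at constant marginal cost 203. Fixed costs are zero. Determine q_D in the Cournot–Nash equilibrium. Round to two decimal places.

27.75

Drake's profit: π_D = (455 - Q)q_D - (210q_D). Setting ∂π_D/∂q_D = 0: 245 - 2q_D - (q_V + q_A) = 0.
Vertex's first-order condition: 372 - 2q_V - (q_D + q_A) = 0.
Apex's first-order condition: 252 - 2q_A - (q_D + q_V) = 0.
Adding the 3 conditions: 869 − 2Q − 2Q = 0, i.e. Q = 869/4.
Back-substituting: q_D = (245 − 869/4) = 111/4, q_V = (372 − 869/4) = 619/4, q_A = (252 − 869/4) = 139/4.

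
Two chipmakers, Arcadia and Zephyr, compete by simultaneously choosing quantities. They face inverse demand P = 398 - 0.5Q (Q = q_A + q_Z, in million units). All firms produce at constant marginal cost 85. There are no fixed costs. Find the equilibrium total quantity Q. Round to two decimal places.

A representative firm's profit is π_i = q_i(398 - 0.5Q) - 85q_i.
First-order condition (treating rivals' output as given): 313 - q_i - (1/2)q_j = 0.
By symmetry each firm produces the same amount; substituting q_j = q_i yields q_i = 313/(3/2) = 626/3.
Total output Q = 626/3 + 626/3 = 1252/3.

417.33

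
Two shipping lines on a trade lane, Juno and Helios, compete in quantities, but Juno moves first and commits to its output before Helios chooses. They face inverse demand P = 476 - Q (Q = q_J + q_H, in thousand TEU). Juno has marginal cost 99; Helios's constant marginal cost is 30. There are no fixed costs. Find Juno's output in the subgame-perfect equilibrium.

154

Solve by backward induction. Given q_J, the follower Helios maximises π_H = (476 - q_J - q_H)q_H - 30q_H.
Setting the follower's marginal profit to zero, 446 - q_J - 2q_H = 0, i.e. q_H = (446 - q_J)/2.
Juno substitutes q_H(q_J) into its own profit: π_J = q_J(476 - q_J - (446 - q_J)/2) - 99q_J = (253 - (1/2)q_J)q_J - 99q_J.
Leader FOC: 154 - q_J = 0, so q_J = 154.
Then q_H = (446 - 154)/2 = 146.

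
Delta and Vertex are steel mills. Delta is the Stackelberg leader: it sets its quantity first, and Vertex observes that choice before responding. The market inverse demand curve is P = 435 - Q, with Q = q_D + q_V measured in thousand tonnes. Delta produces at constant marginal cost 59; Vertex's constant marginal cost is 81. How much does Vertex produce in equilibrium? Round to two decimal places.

Solve by backward induction. Given q_D, the follower Vertex maximises π_V = (435 - q_D - q_V)q_V - 81q_V.
Follower FOC: 354 - q_D - 2q_V = 0, so q_V(q_D) = (354 - q_D)/2.
The leader anticipates this reaction. Substituting into P = 435 - Q gives P = 258 - (1/2)q_D, so π_D = (258 - (1/2)q_D)q_D - 59q_D.
The leader's first-order condition 199 - q_D = 0 yields q_D = 199.
Then q_V = (354 - 199)/2 = 155/2.

77.50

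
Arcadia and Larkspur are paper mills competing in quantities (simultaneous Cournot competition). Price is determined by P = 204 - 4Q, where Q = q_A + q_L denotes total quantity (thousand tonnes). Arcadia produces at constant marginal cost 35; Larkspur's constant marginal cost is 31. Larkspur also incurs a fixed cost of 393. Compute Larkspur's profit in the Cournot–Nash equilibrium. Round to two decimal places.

477.25

Arcadia's profit: π_A = (204 - 4Q)q_A - (35q_A). Setting ∂π_A/∂q_A = 0: 169 - 8q_A - 4(q_L) = 0.
Larkspur's first-order condition: 173 - 8q_L - 4(q_A) = 0.
So q_A = (169 - 4q_L)/8 and q_L = (173 - 4q_A)/8.
Substituting one into the other gives q_A = 55/4 and q_L = 59/4.
Price P = 204 - 4·(57/2) = 90.
Larkspur's profit: (90 - 31)·(59/4) - 393 = 1909/4.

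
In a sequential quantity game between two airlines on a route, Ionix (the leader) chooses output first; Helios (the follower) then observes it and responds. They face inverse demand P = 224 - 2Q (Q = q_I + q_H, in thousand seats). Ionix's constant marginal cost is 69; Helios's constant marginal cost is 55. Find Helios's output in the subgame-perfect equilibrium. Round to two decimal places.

24.63

Solve by backward induction. Given q_I, the follower Helios maximises π_H = (224 - 2q_I - 2q_H)q_H - 55q_H.
Setting the follower's marginal profit to zero, 169 - 2q_I - 4q_H = 0, i.e. q_H = (169 - 2q_I)/4.
Ionix substitutes q_H(q_I) into its own profit: π_I = q_I(224 - 2q_I - (169 - 2q_I)/2) - 69q_I = (279/2 - q_I)q_I - 69q_I.
The leader's first-order condition 141/2 - 2q_I = 0 yields q_I = 141/4.
Then q_H = (169 - 2·(141/4))/4 = 197/8.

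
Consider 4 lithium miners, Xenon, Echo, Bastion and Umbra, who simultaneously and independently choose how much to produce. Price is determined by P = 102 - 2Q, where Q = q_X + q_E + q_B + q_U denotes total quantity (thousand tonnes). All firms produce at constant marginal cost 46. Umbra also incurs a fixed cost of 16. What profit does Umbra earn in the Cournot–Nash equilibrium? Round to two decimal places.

46.72

Each firm earns π_i = (102 - 2Q)q_i - 46q_i.
First-order condition (treating rivals' output as given): 56 - 4q_i - 2·Σ_{j≠i} q_j = 0.
With identical firms every q_j equals q_i, so Σ_{j≠i} q_j = 3q_i and 56 = 10q_i, giving q_i = 28/5.
Price P = 102 - 2·(112/5) = 286/5.
Umbra's profit: (286/5 - 46)·(28/5) - 16 = 1168/25.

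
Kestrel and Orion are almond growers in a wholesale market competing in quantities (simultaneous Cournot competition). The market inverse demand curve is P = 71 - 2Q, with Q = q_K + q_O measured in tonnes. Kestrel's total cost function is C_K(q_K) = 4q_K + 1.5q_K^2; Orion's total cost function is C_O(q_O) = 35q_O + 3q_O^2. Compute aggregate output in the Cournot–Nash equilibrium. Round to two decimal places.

10.85

Kestrel's profit: π_K = (71 - 2Q)q_K - (4q_K + (3/2)q_K²). Setting ∂π_K/∂q_K = 0: 67 - 7q_K - 2(q_O) = 0.
Orion's first-order condition: 36 - 10q_O - 2(q_K) = 0.
Best responses: q_K = (67 - 2q_O)/7, q_O = (36 - 2q_K)/10.
Substituting one into the other gives q_K = 299/33 and q_O = 59/33.
Total output Q = 299/33 + 59/33 = 358/33.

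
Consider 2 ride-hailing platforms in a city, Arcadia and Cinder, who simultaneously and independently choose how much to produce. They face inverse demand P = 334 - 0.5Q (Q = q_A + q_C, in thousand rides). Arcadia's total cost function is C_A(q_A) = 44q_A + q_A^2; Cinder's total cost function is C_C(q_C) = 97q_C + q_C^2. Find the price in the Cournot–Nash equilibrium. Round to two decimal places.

Arcadia's profit: π_A = (334 - 0.5Q)q_A - (44q_A + q_A²). Setting ∂π_A/∂q_A = 0: 290 - 3q_A - (1/2)(q_C) = 0.
Cinder's first-order condition: 237 - 3q_C - (1/2)(q_A) = 0.
So q_A = (290 - (1/2)q_C)/3 and q_C = (237 - (1/2)q_A)/3.
Solving the pair: q_A = 85.8857, q_C = 64.6857.
Total output Q = 1054/7, so price P = 334 - (1/2)·(1054/7) = 1811/7.

258.71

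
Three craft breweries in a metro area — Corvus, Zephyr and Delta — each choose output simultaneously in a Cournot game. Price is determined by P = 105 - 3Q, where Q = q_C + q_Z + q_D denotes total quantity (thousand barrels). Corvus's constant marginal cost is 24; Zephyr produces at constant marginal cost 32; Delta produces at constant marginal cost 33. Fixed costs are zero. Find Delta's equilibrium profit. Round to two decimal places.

Corvus's profit: π_C = (105 - 3Q)q_C - (24q_C). Setting ∂π_C/∂q_C = 0: 81 - 6q_C - 3(q_Z + q_D) = 0.
Zephyr's profit: π_Z = (105 - 3Q)q_Z - (32q_Z). Setting ∂π_Z/∂q_Z = 0: 73 - 6q_Z - 3(q_C + q_D) = 0.
Delta's profit: π_D = (105 - 3Q)q_D - (33q_D). Setting ∂π_D/∂q_D = 0: 72 - 6q_D - 3(q_C + q_Z) = 0.
Adding the 3 first-order conditions: 226 − 12Q = 0, so Q = 113/6.
Back-substituting: q_C = (81 − 113/2)/3 = 49/6, q_Z = (73 − 113/2)/3 = 11/2, q_D = (72 − 113/2)/3 = 31/6.
Price P = 105 - 3·(113/6) = 97/2.
Delta's profit: (97/2 - 33)·(31/6) = 961/12.

80.08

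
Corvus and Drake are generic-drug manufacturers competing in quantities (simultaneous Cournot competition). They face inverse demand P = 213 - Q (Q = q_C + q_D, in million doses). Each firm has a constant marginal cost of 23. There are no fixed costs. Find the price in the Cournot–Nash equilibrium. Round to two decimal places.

Each firm earns π_i = (213 - Q)q_i - 23q_i.
First-order condition (treating rivals' output as given): 190 - 2q_i - q_j = 0.
With identical firms every q_j equals q_i, so q_j = q_i and 190 = 3q_i, giving q_i = 190/3.
Total output Q = 380/3, so price P = 213 - 380/3 = 259/3.

86.33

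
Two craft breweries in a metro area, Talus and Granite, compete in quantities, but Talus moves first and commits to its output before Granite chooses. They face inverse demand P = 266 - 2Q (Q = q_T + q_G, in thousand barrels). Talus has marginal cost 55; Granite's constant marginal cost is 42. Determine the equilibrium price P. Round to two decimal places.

104.50

Solve by backward induction. Given q_T, the follower Granite maximises π_G = (266 - 2q_T - 2q_G)q_G - 42q_G.
∂π_G/∂q_G = 224 - 2q_T - 4q_G = 0 gives the reaction function q_G = (224 - 2q_T)/4.
Talus substitutes q_G(q_T) into its own profit: π_T = q_T(266 - 2q_T - (224 - 2q_T)/2) - 55q_T = (154 - q_T)q_T - 55q_T.
Maximising: ∂π_T/∂q_T = 99 - 2q_T = 0, giving q_T = 99/2.
Then q_G = (224 - 2·(99/2))/4 = 125/4.
Total output Q = 323/4, so price P = 266 - 2·(323/4) = 209/2.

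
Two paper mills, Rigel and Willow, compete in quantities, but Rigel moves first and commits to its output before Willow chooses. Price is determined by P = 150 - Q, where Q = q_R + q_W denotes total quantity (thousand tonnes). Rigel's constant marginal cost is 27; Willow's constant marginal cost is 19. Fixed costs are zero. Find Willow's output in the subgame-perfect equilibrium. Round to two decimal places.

36.75

Solve by backward induction. Given q_R, the follower Willow maximises π_W = (150 - q_R - q_W)q_W - 19q_W.
Follower FOC: 131 - q_R - 2q_W = 0, so q_W(q_R) = (131 - q_R)/2.
The leader anticipates this reaction. Substituting into P = 150 - Q gives P = 169/2 - (1/2)q_R, so π_R = (169/2 - (1/2)q_R)q_R - 27q_R.
Maximising: ∂π_R/∂q_R = 115/2 - q_R = 0, giving q_R = 115/2.
Then q_W = (131 - 115/2)/2 = 147/4.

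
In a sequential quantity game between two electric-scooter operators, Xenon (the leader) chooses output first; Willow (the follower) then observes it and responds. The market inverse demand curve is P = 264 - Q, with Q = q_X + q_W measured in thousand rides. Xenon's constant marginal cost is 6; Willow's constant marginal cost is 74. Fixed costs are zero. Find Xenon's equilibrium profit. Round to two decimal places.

Solve by backward induction. Given q_X, the follower Willow maximises π_W = (264 - q_X - q_W)q_W - 74q_W.
Follower FOC: 190 - q_X - 2q_W = 0, so q_W(q_X) = (190 - q_X)/2.
Xenon substitutes q_W(q_X) into its own profit: π_X = q_X(264 - q_X - (190 - q_X)/2) - 6q_X = (169 - (1/2)q_X)q_X - 6q_X.
The leader's first-order condition 163 - q_X = 0 yields q_X = 163.
Then q_W = (190 - 163)/2 = 27/2.
Price P = 264 - 353/2 = 175/2.
Xenon's profit: (175/2 - 6)·163 = 13284.5000.

13284.50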